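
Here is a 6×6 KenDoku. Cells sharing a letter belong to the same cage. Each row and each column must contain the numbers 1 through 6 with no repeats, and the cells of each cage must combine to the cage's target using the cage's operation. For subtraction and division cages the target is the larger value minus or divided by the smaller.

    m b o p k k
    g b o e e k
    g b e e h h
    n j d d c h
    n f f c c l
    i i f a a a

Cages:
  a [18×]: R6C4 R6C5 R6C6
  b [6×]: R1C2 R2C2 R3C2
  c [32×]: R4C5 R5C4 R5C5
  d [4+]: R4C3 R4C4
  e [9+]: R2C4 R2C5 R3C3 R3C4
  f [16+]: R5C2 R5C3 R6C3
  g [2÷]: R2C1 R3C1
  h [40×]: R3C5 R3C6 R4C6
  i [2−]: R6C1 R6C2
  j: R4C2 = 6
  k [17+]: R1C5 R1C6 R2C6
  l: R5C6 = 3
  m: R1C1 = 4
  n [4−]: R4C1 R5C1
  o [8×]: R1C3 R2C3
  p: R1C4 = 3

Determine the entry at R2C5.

Cage m is given, so R1C1 = 4.
Row 1 already has 4, so R1C3 = 2.
Cage p is a single given cell, which forces R1C4 = 3.
Cage k has sum 17, which forces R1C5 = 6.
The 3 cells of cage k must have sum 17; hence R1C6 = 5.
2 is placed in column 3; hence R2C3 = 4.
Cage k needs sum 17, leaving R2C6 = 6.
J is a freebie, which forces R4C2 = 6.
3 is placed in column 4, leaving R4C4 = 1.
Cage c has product 32; hence R4C5 = 4.
4 is placed in row 4; hence R4C6 = 2.
6 is placed in column 2, which forces R5C2 = 5.
Column 3 now contains 4; hence R5C3 = 6.
Cage c has product 32, leaving R5C4 = 4.
The 3 cells of cage c must have product 32, leaving R5C5 = 2.
Cage l is a single given cell, leaving R5C6 = 3.
Column 3 now contains 6, which forces R6C3 = 5.
1 is placed in column 4; hence R6C4 = 6.
3 is placed in column 6, leaving R6C6 = 1.
3 is placed in row 1, leaving R1C2 = 1.
The 4 cells of cage e must have sum 9, so R2C5 = 1.
Cage e needs sum 9, so R3C3 = 1.
Column 5 already has 2, which forces R3C5 = 5.
Column 6 already has 2, leaving R3C6 = 4.
Row 4 already has 2; hence R4C1 = 5.
1 is placed in row 4; hence R4C3 = 3.
Row 5 already has 2, leaving R5C1 = 1.
Cage i's pair has difference 2; hence R6C1 = 2.
Cage i's pair has difference 2; hence R6C2 = 4.
Row 6 already has 1, which forces R6C5 = 3.
Column 1 now contains 2, leaving R2C1 = 3.
3 is placed in row 2, so R2C2 = 2.
Cage e needs sum 9, so R2C4 = 5.
Column 1 now contains 2; hence R3C1 = 6.
Column 2 now contains 2; hence R3C2 = 3.
Row 3 already has 5; hence R3C4 = 2.
Filled in: 4 1 2 3 6 5 / 3 2 4 5 1 6 / 6 3 1 2 5 4 / 5 6 3 1 4 2 / 1 5 6 4 2 3 / 2 4 5 6 3 1.

1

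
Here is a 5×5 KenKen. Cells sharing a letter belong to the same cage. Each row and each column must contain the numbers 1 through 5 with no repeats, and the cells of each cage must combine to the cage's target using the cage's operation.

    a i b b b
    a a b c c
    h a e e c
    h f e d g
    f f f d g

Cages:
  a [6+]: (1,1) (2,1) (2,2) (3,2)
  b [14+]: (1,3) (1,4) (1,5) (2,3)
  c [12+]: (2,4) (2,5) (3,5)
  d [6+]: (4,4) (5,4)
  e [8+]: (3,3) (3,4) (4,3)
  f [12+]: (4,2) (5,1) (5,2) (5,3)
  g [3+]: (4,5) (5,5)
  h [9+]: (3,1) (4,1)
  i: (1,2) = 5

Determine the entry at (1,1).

Cage i is a single given cell, leaving (1,2) = 5.
Cage b needs sum 14, leaving (2,3) = 5.
Cage c needs sum 12, leaving (3,5) = 5.
5 is placed in row 3, which forces (3,1) = 4.
Cage h needs two cells with sum 9, leaving (4,1) = 5.
In row 1, 1 can only go at (1,1), so (1,1) = 1.
1 is placed in column 1, leaving (2,1) = 2.
Cage a needs sum 6, leaving (2,2) = 1.
Cage a needs sum 6, so (3,2) = 2.
Column 1 now contains 2, which forces (5,1) = 3.
Column 2 now contains 2, leaving (5,2) = 4.
4 is placed in row 5; hence (5,3) = 2.
Row 5 now contains 2, which forces (5,4) = 5.
Row 5 now contains 2; hence (5,5) = 1.
4 is placed in column 2; hence (4,2) = 3.
The 3 cells of cage e must have sum 8, so (4,3) = 4.
Cage d's pair has sum 6, which forces (4,4) = 1.
Column 5 now contains 1, leaving (4,5) = 2.
Column 3 now contains 4, which forces (1,3) = 3.
The 4 cells of cage b must have sum 14; hence (1,4) = 2.
Cage b needs sum 14; hence (1,5) = 4.
4 is placed in column 5; hence (2,5) = 3.
The 3 cells of cage e must have sum 8, leaving (3,3) = 1.
1 is placed in column 4; hence (3,4) = 3.
Row 2 now contains 3, so (2,4) = 4.
Filled in: 1 5 3 2 4 / 2 1 5 4 3 / 4 2 1 3 5 / 5 3 4 1 2 / 3 4 2 5 1.

1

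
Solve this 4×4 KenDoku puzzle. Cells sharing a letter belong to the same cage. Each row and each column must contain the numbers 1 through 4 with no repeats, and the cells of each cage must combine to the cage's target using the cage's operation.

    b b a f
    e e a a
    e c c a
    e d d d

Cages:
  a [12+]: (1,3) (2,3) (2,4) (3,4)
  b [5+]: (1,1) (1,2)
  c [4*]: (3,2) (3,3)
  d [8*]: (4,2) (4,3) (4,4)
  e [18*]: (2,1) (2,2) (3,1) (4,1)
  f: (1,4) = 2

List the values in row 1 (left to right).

Cage f is a single given cell, which forces (1,4) = 2.
Cage e needs product 18; hence (2,2) = 3.
Row 1 needs a 3, and only (1,3) is open for it.
In row 3, 2 can only go at (3,1), so (3,1) = 2.
2 is placed in column 1; hence (2,1) = 1.
Row 2 now contains 1, leaving (2,4) = 4.
Column 4 now contains 4, leaving (3,4) = 3.
Cage e has product 18, which forces (4,1) = 3.
Column 4 now contains 4, so (4,4) = 1.
Column 1 now contains 1, leaving (1,1) = 4.
Cage b's pair has sum 5; hence (1,2) = 1.
Row 2 now contains 4; hence (2,3) = 2.
Column 2 now contains 1, which forces (3,2) = 4.
Row 3 already has 4, so (3,3) = 1.
Column 2 now contains 4; hence (4,2) = 2.
Column 3 now contains 2, so (4,3) = 4.
Completed grid: 4 1 3 2 / 1 3 2 4 / 2 4 1 3 / 3 2 4 1.

4 1 3 2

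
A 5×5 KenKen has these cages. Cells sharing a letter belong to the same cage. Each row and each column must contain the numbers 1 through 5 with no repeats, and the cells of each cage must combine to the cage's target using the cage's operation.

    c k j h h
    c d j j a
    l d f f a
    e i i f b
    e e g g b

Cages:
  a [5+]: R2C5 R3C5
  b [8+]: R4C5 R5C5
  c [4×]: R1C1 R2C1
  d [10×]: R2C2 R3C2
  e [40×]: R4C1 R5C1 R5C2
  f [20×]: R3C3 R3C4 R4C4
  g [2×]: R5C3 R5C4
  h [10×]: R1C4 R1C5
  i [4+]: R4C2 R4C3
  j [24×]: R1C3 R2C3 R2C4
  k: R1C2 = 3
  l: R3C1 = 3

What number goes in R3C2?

Cage k is given, which forces R1C2 = 3.
Cage l is a single given cell; hence R3C1 = 3.
Column 2 now contains 3; hence R4C2 = 1.
Row 4 now contains 1, so R4C3 = 3.
Row 4 already has 3; hence R4C5 = 5.
5 is placed in column 5; hence R5C5 = 3.
The two cells of cage h must have product 10; hence R1C4 = 5.
5 is placed in column 5; hence R1C5 = 2.
The 3 cells of cage j must have product 24, so R2C4 = 3.
Column 4 now contains 5, leaving R3C4 = 1.
Row 3 already has 1; hence R3C5 = 4.
1 is placed in column 4, leaving R5C4 = 2.
Row 1 already has 2; hence R1C3 = 4.
The 3 cells of cage j must have product 24, so R2C3 = 2.
4 is placed in column 5, so R2C5 = 1.
Cage f has product 20, leaving R3C3 = 5.
The 3 cells of cage e must have product 40, so R4C1 = 2.
Column 4 already has 2, so R4C4 = 4.
2 is placed in row 5, leaving R5C3 = 1.
4 is placed in row 1, so R1C1 = 1.
Row 2 now contains 1; hence R2C1 = 4.
Row 2 already has 2, which forces R2C2 = 5.
Row 3 now contains 5, which forces R3C2 = 2.
Column 1 now contains 4, leaving R5C1 = 5.
Column 2 already has 5; hence R5C2 = 4.
The full grid is 1 3 4 5 2 / 4 5 2 3 1 / 3 2 5 1 4 / 2 1 3 4 5 / 5 4 1 2 3.

2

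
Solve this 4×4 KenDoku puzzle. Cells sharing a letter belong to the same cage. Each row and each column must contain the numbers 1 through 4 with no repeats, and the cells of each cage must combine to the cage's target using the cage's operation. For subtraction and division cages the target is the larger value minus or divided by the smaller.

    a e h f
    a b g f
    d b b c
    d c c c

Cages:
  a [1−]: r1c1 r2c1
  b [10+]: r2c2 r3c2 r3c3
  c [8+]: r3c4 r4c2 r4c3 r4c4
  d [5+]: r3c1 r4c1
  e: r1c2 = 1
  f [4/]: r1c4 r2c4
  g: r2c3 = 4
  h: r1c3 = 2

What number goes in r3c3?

3

Cage e is a single given cell, so r1c2 = 1.
Cage h is a single given cell; hence r1c3 = 2.
1 is placed in row 1, so r1c4 = 4.
Cage g is given, leaving r2c3 = 4.
4 is placed in column 4; hence r2c4 = 1.
Column 3 now contains 4; hence r3c3 = 3.
Column 4 already has 1; hence r3c4 = 2.
Column 3 now contains 3, so r4c3 = 1.
2 is placed in column 4; hence r4c4 = 3.
Row 1 now contains 4, so r1c1 = 3.
The two cells of cage a must have difference 1, which forces r2c1 = 2.
Row 2 now contains 4, so r2c2 = 3.
Cage d needs two cells with sum 5, which forces r3c1 = 1.
2 is placed in row 3, leaving r3c2 = 4.
Cage d's pair has sum 5, so r4c1 = 4.
Cage c has sum 8, leaving r4c2 = 2.
Filled in: 3 1 2 4 / 2 3 4 1 / 1 4 3 2 / 4 2 1 3.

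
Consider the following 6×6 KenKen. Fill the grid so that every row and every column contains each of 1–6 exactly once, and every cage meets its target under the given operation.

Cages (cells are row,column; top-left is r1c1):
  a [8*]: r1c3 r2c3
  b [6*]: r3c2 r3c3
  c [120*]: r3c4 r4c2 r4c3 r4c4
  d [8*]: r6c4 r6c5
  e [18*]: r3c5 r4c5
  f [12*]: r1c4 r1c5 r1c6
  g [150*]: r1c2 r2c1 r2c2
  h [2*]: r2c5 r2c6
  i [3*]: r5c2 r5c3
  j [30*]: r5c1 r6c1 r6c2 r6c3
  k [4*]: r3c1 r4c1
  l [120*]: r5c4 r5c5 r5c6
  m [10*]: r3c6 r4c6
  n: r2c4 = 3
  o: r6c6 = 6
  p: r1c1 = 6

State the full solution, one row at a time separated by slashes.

Cage p is a single given cell, leaving r1c1 = 6.
The 3 cells of cage g must have product 150, leaving r1c2 = 5.
Cage g needs product 150, leaving r2c1 = 5.
Cage g has product 150, so r2c2 = 6.
N is a freebie; hence r2c4 = 3.
Cage o is a single given cell, which forces r6c6 = 6.
Cage j needs product 30, which forces r6c3 = 5.
The only place for 2 in row 1 is r1c3.
Column 3 already has 2, so r2c3 = 4.
Row 5 needs a 2, and only r5c1 is open for it.
Column 1 needs a 3, and only r6c1 is open for it.
Row 6 already has 3; hence r6c2 = 1.
1 is placed in column 2, which forces r3c2 = 2.
Cage b needs two cells with product 6, leaving r3c3 = 3.
Row 3 now contains 3, so r3c5 = 6.
Row 3 already has 2; hence r3c6 = 5.
Column 2 now contains 2, which forces r4c2 = 4.
6 is placed in column 5, leaving r4c5 = 3.
5 is placed in column 6, so r4c6 = 2.
1 is placed in column 2; hence r5c2 = 3.
Cage i needs two cells with product 3; hence r5c3 = 1.
5 is placed in column 6; hence r5c6 = 4.
The 3 cells of cage f must have product 12, which forces r1c6 = 3.
The two cells of cage h must have product 2, so r2c5 = 2.
Column 6 now contains 2, which forces r2c6 = 1.
The two cells of cage k must have product 4, which forces r3c1 = 4.
Cage c has product 120, which forces r3c4 = 1.
Row 4 now contains 4, leaving r4c1 = 1.
1 is placed in column 3, which forces r4c3 = 6.
Cage c has product 120, leaving r4c4 = 5.
Cage l needs product 120, leaving r5c4 = 6.
4 is placed in row 5, so r5c5 = 5.
2 is placed in column 5; hence r6c5 = 4.
1 is placed in column 4, leaving r1c4 = 4.
Column 5 now contains 4, so r1c5 = 1.
Row 6 already has 4; hence r6c4 = 2.

6 5 2 4 1 3 / 5 6 4 3 2 1 / 4 2 3 1 6 5 / 1 4 6 5 3 2 / 2 3 1 6 5 4 / 3 1 5 2 4 6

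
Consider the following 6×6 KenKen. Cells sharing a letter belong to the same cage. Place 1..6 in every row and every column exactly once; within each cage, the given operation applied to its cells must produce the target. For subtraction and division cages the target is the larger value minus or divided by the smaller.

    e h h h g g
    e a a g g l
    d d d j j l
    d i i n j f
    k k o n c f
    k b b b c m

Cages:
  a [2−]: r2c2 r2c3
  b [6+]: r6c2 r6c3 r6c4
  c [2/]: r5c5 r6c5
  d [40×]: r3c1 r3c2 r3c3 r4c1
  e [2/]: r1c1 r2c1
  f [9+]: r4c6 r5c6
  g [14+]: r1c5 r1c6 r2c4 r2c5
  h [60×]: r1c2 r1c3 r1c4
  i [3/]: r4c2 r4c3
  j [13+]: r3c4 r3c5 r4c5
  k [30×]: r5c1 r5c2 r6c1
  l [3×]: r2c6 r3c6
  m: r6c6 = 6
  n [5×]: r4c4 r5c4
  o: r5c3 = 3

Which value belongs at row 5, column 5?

Cage o is a single given cell, leaving r5c3 = 3.
M is a freebie, leaving r6c6 = 6.
In row 6, 4 can only go at r6c5, so r6c5 = 4.
The two cells of cage c must have quotient 2; hence r5c5 = 2.
Row 5 needs a 4, and only r5c6 is open for it.
Column 6 now contains 4, which forces r4c6 = 5.
Row 4 now contains 5, so r4c4 = 1.
Cage n's pair has product 5, so r5c4 = 5.
Cage k has product 30, leaving r6c1 = 5.
The only place for 3 in row 4 is r4c5.
Cage j has sum 13, leaving r3c4 = 4.
Cage j needs sum 13; hence r3c5 = 6.
The 4 cells of cage g must have sum 14, so r1c6 = 2.
Cage g needs sum 14, leaving r2c4 = 6.
Cage d has product 40, which forces r4c1 = 4.
Column 4 already has 6, so r1c4 = 3.
Column 4 now contains 3, so r6c4 = 2.
The 3 cells of cage b must have sum 6; hence r6c2 = 3.
2 is placed in row 6, which forces r6c3 = 1.
Row 1 needs a 6, and only r1c1 is open for it.
Cage e needs two cells with quotient 2, so r2c1 = 3.
Row 2 already has 3; hence r2c6 = 1.
Column 6 already has 1, leaving r3c6 = 3.
Column 1 now contains 6, which forces r5c1 = 1.
Cage k needs product 30, so r5c2 = 6.
The 4 cells of cage g must have sum 14, so r1c5 = 1.
Row 2 already has 1; hence r2c5 = 5.
Column 1 already has 1, so r3c1 = 2.
Cage d needs product 40; hence r3c2 = 1.
Cage d has product 40, so r3c3 = 5.
6 is placed in column 2, so r4c2 = 2.
Cage i's pair has quotient 3; hence r4c3 = 6.
Cage h has product 60; hence r1c2 = 5.
5 is placed in column 3, which forces r1c3 = 4.
Column 2 now contains 2, which forces r2c2 = 4.
Cage a's pair has difference 2, so r2c3 = 2.
The full grid is 6 5 4 3 1 2 / 3 4 2 6 5 1 / 2 1 5 4 6 3 / 4 2 6 1 3 5 / 1 6 3 5 2 4 / 5 3 1 2 4 6.

2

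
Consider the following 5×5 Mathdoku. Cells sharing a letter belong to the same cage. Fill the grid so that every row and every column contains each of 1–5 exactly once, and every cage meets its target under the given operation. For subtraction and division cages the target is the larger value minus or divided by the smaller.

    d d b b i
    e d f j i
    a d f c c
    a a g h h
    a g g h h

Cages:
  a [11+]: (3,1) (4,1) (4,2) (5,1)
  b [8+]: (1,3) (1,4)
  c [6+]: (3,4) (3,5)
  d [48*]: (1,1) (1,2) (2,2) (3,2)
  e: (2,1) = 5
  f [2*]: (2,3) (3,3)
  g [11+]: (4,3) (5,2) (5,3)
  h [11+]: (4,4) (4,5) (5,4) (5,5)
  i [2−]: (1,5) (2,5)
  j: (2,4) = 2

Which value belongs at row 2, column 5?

4

E is a freebie, leaving (2,1) = 5.
Cage j is a single given cell, which forces (2,4) = 2.
2 is placed in row 2, so (2,3) = 1.
The two cells of cage f must have product 2, which forces (3,3) = 2.
The 4 cells of cage d must have product 48, which forces (1,1) = 4.
Cage a has sum 11, leaving (4,2) = 5.
Row 1 needs a 2, and only (1,5) is open for it.
The two cells of cage i must have difference 2; hence (2,5) = 4.
Cage d has product 48, leaving (1,2) = 1.
Row 2 now contains 4; hence (2,2) = 3.
Cage d has product 48, leaving (3,2) = 4.
4 is placed in column 2, so (5,2) = 2.
Cage a needs sum 11, leaving (4,1) = 2.
Cage g has sum 11, so (4,3) = 4.
Row 4 already has 4, which forces (4,4) = 3.
Row 4 now contains 3; hence (4,5) = 1.
The 3 cells of cage g must have sum 11, so (5,3) = 5.
5 is placed in row 5, so (5,5) = 3.
Column 3 now contains 5; hence (1,3) = 3.
Column 4 now contains 3, leaving (1,4) = 5.
Cage a has sum 11; hence (3,1) = 3.
The two cells of cage c must have sum 6, which forces (3,4) = 1.
Column 5 now contains 1, leaving (3,5) = 5.
Row 5 now contains 3; hence (5,1) = 1.
The 4 cells of cage h must have sum 11, leaving (5,4) = 4.
Completed grid: 4 1 3 5 2 / 5 3 1 2 4 / 3 4 2 1 5 / 2 5 4 3 1 / 1 2 5 4 3.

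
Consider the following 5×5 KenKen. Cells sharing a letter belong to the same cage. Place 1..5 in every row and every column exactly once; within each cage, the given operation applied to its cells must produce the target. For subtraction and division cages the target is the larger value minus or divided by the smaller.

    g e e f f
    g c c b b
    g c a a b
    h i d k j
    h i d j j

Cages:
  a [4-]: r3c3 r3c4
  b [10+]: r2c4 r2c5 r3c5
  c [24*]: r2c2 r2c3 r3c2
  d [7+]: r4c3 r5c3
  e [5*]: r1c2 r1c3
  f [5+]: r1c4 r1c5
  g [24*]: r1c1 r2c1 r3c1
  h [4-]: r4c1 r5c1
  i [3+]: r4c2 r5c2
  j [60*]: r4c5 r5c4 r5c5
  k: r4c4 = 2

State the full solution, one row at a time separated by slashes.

Cage k is given; hence r4c4 = 2.
2 is placed in row 4, which forces r4c2 = 1.
Cage i needs two cells with sum 3; hence r5c2 = 2.
1 is placed in column 2, which forces r1c2 = 5.
Cage e needs two cells with product 5, leaving r1c3 = 1.
Cage c needs product 24, leaving r2c3 = 2.
Column 3 already has 1, which forces r3c3 = 5.
Row 3 already has 5, leaving r3c4 = 1.
Row 4 now contains 1, which forces r4c1 = 5.
The two cells of cage h must have difference 4; hence r5c1 = 1.
The two cells of cage f must have sum 5, leaving r1c4 = 3.
Cage f needs two cells with sum 5, so r1c5 = 2.
Column 4 already has 3; hence r2c4 = 5.
Column 4 now contains 5, leaving r5c4 = 4.
2 is placed in row 1, so r1c1 = 4.
The 3 cells of cage g must have product 24, so r2c1 = 3.
3 is placed in row 2, so r2c2 = 4.
Cage b needs sum 10, leaving r2c5 = 1.
The 3 cells of cage g must have product 24, so r3c1 = 2.
4 is placed in column 2, which forces r3c2 = 3.
Cage b needs sum 10, which forces r3c5 = 4.
The two cells of cage d must have sum 7, so r4c3 = 4.
The 3 cells of cage j must have product 60, so r4c5 = 3.
4 is placed in row 5, so r5c3 = 3.
Cage j needs product 60, leaving r5c5 = 5.

4 5 1 3 2 / 3 4 2 5 1 / 2 3 5 1 4 / 5 1 4 2 3 / 1 2 3 4 5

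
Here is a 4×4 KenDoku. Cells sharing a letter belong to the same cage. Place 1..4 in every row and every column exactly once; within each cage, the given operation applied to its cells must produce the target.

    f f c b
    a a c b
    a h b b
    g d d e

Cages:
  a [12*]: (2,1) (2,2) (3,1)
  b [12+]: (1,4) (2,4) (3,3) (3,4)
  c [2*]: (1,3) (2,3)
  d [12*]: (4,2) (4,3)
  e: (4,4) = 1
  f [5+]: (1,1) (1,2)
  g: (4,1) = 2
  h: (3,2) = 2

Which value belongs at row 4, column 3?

Cage h is a single given cell, which forces (3,2) = 2.
Cage g is a single given cell; hence (4,1) = 2.
Cage e is a single given cell, leaving (4,4) = 1.
Cage b needs sum 12, which forces (3,3) = 3.
Cage b needs sum 12; hence (3,4) = 4.
Column 3 already has 3; hence (4,3) = 4.
Row 3 now contains 4, leaving (3,1) = 1.
4 is placed in row 4, leaving (4,2) = 3.
Column 1 already has 1; hence (1,1) = 4.
The two cells of cage f must have sum 5, leaving (1,2) = 1.
Row 1 now contains 1; hence (1,3) = 2.
Row 1 now contains 2, leaving (1,4) = 3.
Cage a has product 12, which forces (2,1) = 3.
Column 2 now contains 3, which forces (2,2) = 4.
Column 3 already has 2, leaving (2,3) = 1.
3 is placed in column 4, which forces (2,4) = 2.
Filled in: 4 1 2 3 / 3 4 1 2 / 1 2 3 4 / 2 3 4 1.

4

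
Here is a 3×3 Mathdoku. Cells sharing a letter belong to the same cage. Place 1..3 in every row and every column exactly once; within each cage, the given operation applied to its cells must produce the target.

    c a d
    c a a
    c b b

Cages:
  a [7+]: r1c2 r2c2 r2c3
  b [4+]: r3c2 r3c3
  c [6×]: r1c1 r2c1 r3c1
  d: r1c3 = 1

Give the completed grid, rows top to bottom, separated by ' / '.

3 2 1 / 1 3 2 / 2 1 3

Cage d is a single given cell, which forces r1c3 = 1.
Column 3 already has 1; hence r3c3 = 3.
Cage a needs sum 7, which forces r1c2 = 2.
The 3 cells of cage a must have sum 7; hence r2c2 = 3.
Column 3 now contains 3; hence r2c3 = 2.
Row 3 now contains 3, leaving r3c2 = 1.
Row 1 already has 2, which forces r1c1 = 3.
Row 2 now contains 2; hence r2c1 = 1.
Row 3 already has 1, which forces r3c1 = 2.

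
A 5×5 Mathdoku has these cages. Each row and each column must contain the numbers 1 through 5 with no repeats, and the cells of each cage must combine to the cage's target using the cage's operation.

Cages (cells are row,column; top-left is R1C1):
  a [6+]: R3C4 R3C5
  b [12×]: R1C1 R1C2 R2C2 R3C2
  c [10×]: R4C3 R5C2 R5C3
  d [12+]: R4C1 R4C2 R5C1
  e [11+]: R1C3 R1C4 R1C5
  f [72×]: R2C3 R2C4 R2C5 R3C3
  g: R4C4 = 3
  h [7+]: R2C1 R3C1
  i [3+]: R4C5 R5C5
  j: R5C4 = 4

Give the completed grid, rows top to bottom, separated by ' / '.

Cage f has product 72, leaving R3C3 = 3.
G is a freebie, which forces R4C4 = 3.
J is a freebie, so R5C4 = 4.
Cage f needs product 72, so R2C3 = 4.
Column 4 now contains 4, so R2C4 = 2.
Cage f needs product 72, so R2C5 = 3.
Cage b has product 12, which forces R1C2 = 3.
The 3 cells of cage e must have sum 11, which forces R1C3 = 2.
2 is placed in column 4, so R1C4 = 5.
Cage e has sum 11, so R1C5 = 4.
Row 2 now contains 3, which forces R2C1 = 5.
Row 2 now contains 3; hence R2C2 = 1.
Cage h needs two cells with sum 7, leaving R3C1 = 2.
Row 3 already has 2, so R3C2 = 4.
5 is placed in column 4, which forces R3C4 = 1.
1 is placed in row 3, which forces R3C5 = 5.
2 is placed in column 1, which forces R4C1 = 4.
4 is placed in column 2; hence R4C2 = 5.
5 is placed in row 4, leaving R4C3 = 1.
1 is placed in row 4; hence R4C5 = 2.
5 is placed in column 1, which forces R5C1 = 3.
Column 2 now contains 5, which forces R5C2 = 2.
Column 3 now contains 1, which forces R5C3 = 5.
Column 5 already has 2, leaving R5C5 = 1.
Row 1 now contains 2, which forces R1C1 = 1.

1 3 2 5 4 / 5 1 4 2 3 / 2 4 3 1 5 / 4 5 1 3 2 / 3 2 5 4 1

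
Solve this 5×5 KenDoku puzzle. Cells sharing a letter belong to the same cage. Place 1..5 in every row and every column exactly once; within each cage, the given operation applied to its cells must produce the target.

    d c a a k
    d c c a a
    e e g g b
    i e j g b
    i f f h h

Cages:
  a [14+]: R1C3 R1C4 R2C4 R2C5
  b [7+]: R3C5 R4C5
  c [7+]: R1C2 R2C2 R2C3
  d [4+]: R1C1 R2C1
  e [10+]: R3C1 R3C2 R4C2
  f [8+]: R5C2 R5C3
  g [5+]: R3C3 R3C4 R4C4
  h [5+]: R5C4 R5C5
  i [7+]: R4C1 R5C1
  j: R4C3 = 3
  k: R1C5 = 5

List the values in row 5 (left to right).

Cage k is given, so R1C5 = 5.
Cage j is a single given cell, which forces R4C3 = 3.
3 is placed in column 3, which forces R5C3 = 5.
Cage b's pair has sum 7, leaving R3C5 = 3.
Cage b's pair has sum 7, leaving R4C5 = 4.
5 is placed in row 5, leaving R5C2 = 3.
Cage a has sum 14; hence R1C3 = 4.
Cage a has sum 14, which forces R1C4 = 3.
The 4 cells of cage a must have sum 14, leaving R2C4 = 5.
4 is placed in column 5, so R2C5 = 2.
Cage g has sum 5; hence R3C3 = 2.
Row 3 already has 3, so R3C4 = 1.
4 is placed in row 4; hence R4C1 = 5.
5 is placed in row 4; hence R4C2 = 1.
The 3 cells of cage g must have sum 5; hence R4C4 = 2.
Row 5 already has 3; hence R5C1 = 2.
Cage h needs two cells with sum 5, which forces R5C4 = 4.
Cage h needs two cells with sum 5; hence R5C5 = 1.
Row 1 already has 3, leaving R1C1 = 1.
Column 2 already has 1; hence R1C2 = 2.
Cage d's pair has sum 4, leaving R2C1 = 3.
Column 2 already has 1, leaving R2C2 = 4.
Row 2 already has 2, so R2C3 = 1.
5 is placed in column 1; hence R3C1 = 4.
Cage e needs sum 10; hence R3C2 = 5.
Filled in: 1 2 4 3 5 / 3 4 1 5 2 / 4 5 2 1 3 / 5 1 3 2 4 / 2 3 5 4 1.

2 3 5 4 1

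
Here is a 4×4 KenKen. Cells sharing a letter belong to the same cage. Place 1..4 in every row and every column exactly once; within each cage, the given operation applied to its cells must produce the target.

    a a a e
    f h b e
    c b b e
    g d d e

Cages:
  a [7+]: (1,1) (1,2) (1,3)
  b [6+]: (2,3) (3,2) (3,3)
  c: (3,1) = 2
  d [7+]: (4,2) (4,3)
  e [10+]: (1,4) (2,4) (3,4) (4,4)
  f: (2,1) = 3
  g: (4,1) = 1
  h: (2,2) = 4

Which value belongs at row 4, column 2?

3

Cage f is given, which forces (2,1) = 3.
Cage h is given, which forces (2,2) = 4.
Cage c is given, leaving (3,1) = 2.
G is a freebie; hence (4,1) = 1.
Column 2 now contains 4, which forces (4,2) = 3.
3 is placed in row 4, leaving (4,3) = 4.
Row 4 now contains 4, leaving (4,4) = 2.
Column 1 already has 1, leaving (1,1) = 4.
4 is placed in row 1, which forces (1,4) = 3.
Cage b has sum 6, so (2,3) = 2.
2 is placed in column 4, so (2,4) = 1.
Column 2 already has 3; hence (3,2) = 1.
Cage b has sum 6, which forces (3,3) = 3.
Column 4 now contains 3, so (3,4) = 4.
Column 2 already has 1, which forces (1,2) = 2.
2 is placed in column 3, which forces (1,3) = 1.
Completed grid: 4 2 1 3 / 3 4 2 1 / 2 1 3 4 / 1 3 4 2.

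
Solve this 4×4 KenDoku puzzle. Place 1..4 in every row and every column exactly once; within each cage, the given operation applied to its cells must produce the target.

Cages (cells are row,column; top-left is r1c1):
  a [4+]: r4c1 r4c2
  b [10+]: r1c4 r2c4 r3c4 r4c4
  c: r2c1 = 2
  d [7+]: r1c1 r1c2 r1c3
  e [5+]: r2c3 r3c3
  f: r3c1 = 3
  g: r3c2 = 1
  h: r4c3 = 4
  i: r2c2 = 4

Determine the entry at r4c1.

C is a freebie, so r2c1 = 2.
I is a freebie, so r2c2 = 4.
F is a freebie, so r3c1 = 3.
Cage g is given, which forces r3c2 = 1.
Column 1 already has 3, which forces r4c1 = 1.
Column 2 now contains 1; hence r4c2 = 3.
H is a freebie; hence r4c3 = 4.
Row 4 already has 4, so r4c4 = 2.
Column 1 already has 1, so r1c1 = 4.
Column 2 now contains 1, so r1c2 = 2.
Cage d needs sum 7; hence r1c3 = 1.
Row 1 already has 1, so r1c4 = 3.
Cage e's pair has sum 5, leaving r2c3 = 3.
Column 4 already has 3; hence r2c4 = 1.
Column 3 already has 4; hence r3c3 = 2.
2 is placed in column 4, leaving r3c4 = 4.
Filled in: 4 2 1 3 / 2 4 3 1 / 3 1 2 4 / 1 3 4 2.

1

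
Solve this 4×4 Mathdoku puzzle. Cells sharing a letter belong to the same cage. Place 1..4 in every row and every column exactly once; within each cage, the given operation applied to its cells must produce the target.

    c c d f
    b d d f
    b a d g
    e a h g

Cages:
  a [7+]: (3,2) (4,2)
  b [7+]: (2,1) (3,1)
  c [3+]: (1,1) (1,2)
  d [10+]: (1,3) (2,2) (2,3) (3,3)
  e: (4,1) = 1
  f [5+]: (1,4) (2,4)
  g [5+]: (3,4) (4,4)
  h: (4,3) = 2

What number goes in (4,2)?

Cage e is given; hence (4,1) = 1.
Cage h is given, which forces (4,3) = 2.
Column 1 now contains 1; hence (1,1) = 2.
Cage c's pair has sum 3, which forces (1,2) = 1.
The 4 cells of cage d must have sum 10, so (2,2) = 2.
The two cells of cage f must have sum 5, which forces (1,4) = 4.
Cage f needs two cells with sum 5, so (2,4) = 1.
1 is placed in column 4, leaving (3,4) = 2.
Column 4 already has 4, which forces (4,4) = 3.
4 is placed in row 1, which forces (1,3) = 3.
Cage d needs sum 10; hence (2,3) = 4.
The two cells of cage a must have sum 7, which forces (3,2) = 3.
The 4 cells of cage d must have sum 10, so (3,3) = 1.
Row 4 already has 3, which forces (4,2) = 4.
Row 2 already has 4; hence (2,1) = 3.
Row 3 now contains 3; hence (3,1) = 4.
Filled in: 2 1 3 4 / 3 2 4 1 / 4 3 1 2 / 1 4 2 3.

4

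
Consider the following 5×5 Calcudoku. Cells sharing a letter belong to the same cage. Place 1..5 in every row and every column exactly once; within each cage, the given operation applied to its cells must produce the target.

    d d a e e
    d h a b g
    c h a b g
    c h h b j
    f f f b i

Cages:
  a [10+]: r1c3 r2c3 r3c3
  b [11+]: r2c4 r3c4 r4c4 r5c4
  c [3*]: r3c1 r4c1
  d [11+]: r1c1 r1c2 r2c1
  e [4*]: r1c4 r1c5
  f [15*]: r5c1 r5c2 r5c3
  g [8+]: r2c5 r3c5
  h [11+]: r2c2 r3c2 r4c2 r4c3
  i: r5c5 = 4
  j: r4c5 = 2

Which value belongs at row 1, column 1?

2

Cage j is a single given cell, leaving r4c5 = 2.
Cage i is a single given cell; hence r5c5 = 4.
Cage e's pair has product 4, so r1c4 = 4.
4 is placed in column 5; hence r1c5 = 1.
The only place for 2 in row 5 is r5c4.
In column 1, 2 can only go at r1c1, so r1c1 = 2.
The 3 cells of cage d must have sum 11, so r1c2 = 5.
Row 1 now contains 5, which forces r1c3 = 3.
Cage d has sum 11, so r2c1 = 4.
The only place for 4 in row 3 is r3c2.
The 4 cells of cage h must have sum 11, so r2c2 = 2.
2 is placed in row 2, leaving r2c3 = 5.
5 is placed in row 2, leaving r2c5 = 3.
Column 3 already has 5, leaving r3c3 = 2.
Column 5 now contains 3, so r3c5 = 5.
Cage h has sum 11, which forces r4c2 = 1.
Cage h needs sum 11, leaving r4c3 = 4.
Column 2 already has 1, which forces r5c2 = 3.
Column 3 already has 5, which forces r5c3 = 1.
3 is placed in row 2, which forces r2c4 = 1.
Cage c's pair has product 3, which forces r3c1 = 1.
The 4 cells of cage b must have sum 11, leaving r3c4 = 3.
Row 4 already has 1, so r4c1 = 3.
Cage b needs sum 11, which forces r4c4 = 5.
Row 5 already has 1; hence r5c1 = 5.
Completed grid: 2 5 3 4 1 / 4 2 5 1 3 / 1 4 2 3 5 / 3 1 4 5 2 / 5 3 1 2 4.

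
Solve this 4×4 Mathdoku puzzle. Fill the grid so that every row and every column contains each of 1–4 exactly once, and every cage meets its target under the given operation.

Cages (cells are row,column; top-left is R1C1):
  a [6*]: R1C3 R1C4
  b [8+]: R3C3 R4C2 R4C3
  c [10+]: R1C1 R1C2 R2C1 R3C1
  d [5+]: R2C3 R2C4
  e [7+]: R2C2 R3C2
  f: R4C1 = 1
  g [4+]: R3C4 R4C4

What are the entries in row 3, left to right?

3 4 2 1

Cage f is given, so R4C1 = 1.
Row 4 now contains 1; hence R4C4 = 3.
The 4 cells of cage c must have sum 10, so R1C2 = 1.
Cage a needs two cells with product 6; hence R1C3 = 3.
Column 4 now contains 3, which forces R1C4 = 2.
The 3 cells of cage b must have sum 8; hence R3C3 = 2.
Column 4 now contains 3, which forces R3C4 = 1.
Cage b needs sum 8, which forces R4C2 = 2.
The 3 cells of cage b must have sum 8; hence R4C3 = 4.
Row 1 already has 2, which forces R1C1 = 4.
The 4 cells of cage c must have sum 10, leaving R2C1 = 2.
Column 3 now contains 4, so R2C3 = 1.
Column 4 already has 1, which forces R2C4 = 4.
Cage c needs sum 10, leaving R3C1 = 3.
3 is placed in row 3, so R3C2 = 4.
Row 2 now contains 4, which forces R2C2 = 3.
The full grid is 4 1 3 2 / 2 3 1 4 / 3 4 2 1 / 1 2 4 3.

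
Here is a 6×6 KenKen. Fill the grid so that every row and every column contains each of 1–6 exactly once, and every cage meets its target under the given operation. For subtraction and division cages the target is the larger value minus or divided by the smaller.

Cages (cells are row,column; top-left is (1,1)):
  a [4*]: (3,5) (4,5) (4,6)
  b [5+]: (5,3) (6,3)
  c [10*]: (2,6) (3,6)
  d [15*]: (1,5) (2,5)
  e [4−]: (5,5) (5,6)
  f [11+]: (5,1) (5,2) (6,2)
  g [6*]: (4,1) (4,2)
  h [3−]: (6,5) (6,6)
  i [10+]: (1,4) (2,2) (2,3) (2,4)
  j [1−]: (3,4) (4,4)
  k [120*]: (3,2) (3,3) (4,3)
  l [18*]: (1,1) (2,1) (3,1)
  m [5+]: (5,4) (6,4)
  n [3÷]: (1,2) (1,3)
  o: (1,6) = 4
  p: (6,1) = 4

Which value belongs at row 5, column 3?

Cage o is given, which forces (1,6) = 4.
P is a freebie, leaving (6,1) = 4.
Row 1 needs a 5, and only (1,5) is open for it.
5 is placed in column 5, leaving (2,5) = 3.
The only place for 5 in column 1 is (5,1).
In row 5, 1 can only go at (5,2), so (5,2) = 1.
The 3 cells of cage f must have sum 11, which forces (6,2) = 5.
Row 6 already has 5, leaving (6,6) = 3.
Cage h's pair has difference 3, so (6,5) = 6.
Column 5 already has 6, leaving (5,5) = 2.
The two cells of cage e must have difference 4, which forces (5,6) = 6.
Column 5 now contains 2, leaving (3,5) = 1.
Cage a needs product 4, leaving (4,5) = 4.
Cage a needs product 4, so (4,6) = 1.
In column 1, 2 can only go at (4,1), so (4,1) = 2.
2 is placed in row 4, so (4,2) = 3.
Row 3 needs a 2, and only (3,6) is open for it.
Column 6 now contains 2, leaving (2,6) = 5.
In row 3, 3 can only go at (3,1), so (3,1) = 3.
In row 1, 3 can only go at (1,4), so (1,4) = 3.
Column 4 now contains 3, leaving (5,4) = 4.
The two cells of cage m must have sum 5, which forces (6,4) = 1.
The 4 cells of cage i must have sum 10, so (2,2) = 4.
Cage i has sum 10; hence (2,3) = 1.
1 is placed in column 4; hence (2,4) = 2.
Column 2 already has 4, so (3,2) = 6.
Row 3 now contains 6, so (3,4) = 5.
Column 4 already has 5, which forces (4,4) = 6.
Row 5 now contains 4; hence (5,3) = 3.
Row 6 now contains 1, leaving (6,3) = 2.
Cage l has product 18, so (1,1) = 1.
Column 2 now contains 6, leaving (1,2) = 2.
Column 3 now contains 2, which forces (1,3) = 6.
Row 2 now contains 1, which forces (2,1) = 6.
5 is placed in row 3, so (3,3) = 4.
6 is placed in row 4, which forces (4,3) = 5.
Completed grid: 1 2 6 3 5 4 / 6 4 1 2 3 5 / 3 6 4 5 1 2 / 2 3 5 6 4 1 / 5 1 3 4 2 6 / 4 5 2 1 6 3.

3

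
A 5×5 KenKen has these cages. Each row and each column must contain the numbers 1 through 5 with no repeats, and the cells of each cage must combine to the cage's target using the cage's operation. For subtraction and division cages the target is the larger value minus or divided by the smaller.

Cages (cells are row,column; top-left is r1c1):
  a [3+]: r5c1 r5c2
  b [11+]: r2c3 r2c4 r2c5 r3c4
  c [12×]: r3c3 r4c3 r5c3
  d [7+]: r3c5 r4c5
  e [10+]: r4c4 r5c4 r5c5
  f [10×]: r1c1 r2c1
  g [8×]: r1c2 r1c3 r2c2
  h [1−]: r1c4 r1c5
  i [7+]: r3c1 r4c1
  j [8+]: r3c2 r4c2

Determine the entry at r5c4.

In column 1, 1 can only go at r5c1, so r5c1 = 1.
1 is placed in row 5; hence r5c2 = 2.
Cage g needs product 8, leaving r1c3 = 2.
2 is placed in row 1; hence r1c1 = 5.
The two cells of cage f must have product 10, so r2c1 = 2.
Row 1 needs a 1, and only r1c2 is open for it.
Column 2 now contains 1, which forces r2c2 = 4.
Cage b has sum 11, which forces r3c4 = 2.
The only place for 1 in row 3 is r3c3.
The only place for 1 in row 4 is r4c4.
Cage b needs sum 11, which forces r2c5 = 1.
In row 4, 2 can only go at r4c5, so r4c5 = 2.
Cage d's pair has sum 7; hence r3c5 = 5.
Column 5 already has 5, which forces r5c5 = 4.
Cage h needs two cells with difference 1, which forces r1c4 = 4.
4 is placed in column 5, leaving r1c5 = 3.
Row 3 already has 5, so r3c2 = 3.
The two cells of cage j must have sum 8, so r4c2 = 5.
Cage c needs product 12, which forces r4c3 = 4.
4 is placed in row 5, which forces r5c3 = 3.
4 is placed in row 5; hence r5c4 = 5.
Column 3 already has 3, leaving r2c3 = 5.
5 is placed in column 4, leaving r2c4 = 3.
Row 3 now contains 3; hence r3c1 = 4.
Row 4 now contains 4, leaving r4c1 = 3.
The full grid is 5 1 2 4 3 / 2 4 5 3 1 / 4 3 1 2 5 / 3 5 4 1 2 / 1 2 3 5 4.

5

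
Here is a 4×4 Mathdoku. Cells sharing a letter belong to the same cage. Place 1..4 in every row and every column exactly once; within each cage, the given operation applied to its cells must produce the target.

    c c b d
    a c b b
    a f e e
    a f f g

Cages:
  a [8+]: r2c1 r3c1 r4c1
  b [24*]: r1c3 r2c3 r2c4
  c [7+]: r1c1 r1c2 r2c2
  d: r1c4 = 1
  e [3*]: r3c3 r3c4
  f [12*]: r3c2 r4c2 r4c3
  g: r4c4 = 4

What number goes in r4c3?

2

D is a freebie, so r1c4 = 1.
Column 4 already has 1, so r3c4 = 3.
G is a freebie; hence r4c4 = 4.
Column 4 now contains 4, leaving r2c4 = 2.
Row 3 now contains 3, so r3c3 = 1.
Row 2 already has 2, leaving r2c2 = 1.
1 is placed in row 3, leaving r3c1 = 4.
4 is placed in row 3, so r3c2 = 2.
1 is placed in column 2; hence r4c2 = 3.
3 is placed in row 4, which forces r4c3 = 2.
Column 1 already has 4, so r1c1 = 2.
Column 2 already has 2; hence r1c2 = 4.
Row 1 now contains 4, so r1c3 = 3.
Row 2 already has 1, so r2c1 = 3.
Column 3 already has 3, so r2c3 = 4.
3 is placed in row 4, which forces r4c1 = 1.
Filled in: 2 4 3 1 / 3 1 4 2 / 4 2 1 3 / 1 3 2 4.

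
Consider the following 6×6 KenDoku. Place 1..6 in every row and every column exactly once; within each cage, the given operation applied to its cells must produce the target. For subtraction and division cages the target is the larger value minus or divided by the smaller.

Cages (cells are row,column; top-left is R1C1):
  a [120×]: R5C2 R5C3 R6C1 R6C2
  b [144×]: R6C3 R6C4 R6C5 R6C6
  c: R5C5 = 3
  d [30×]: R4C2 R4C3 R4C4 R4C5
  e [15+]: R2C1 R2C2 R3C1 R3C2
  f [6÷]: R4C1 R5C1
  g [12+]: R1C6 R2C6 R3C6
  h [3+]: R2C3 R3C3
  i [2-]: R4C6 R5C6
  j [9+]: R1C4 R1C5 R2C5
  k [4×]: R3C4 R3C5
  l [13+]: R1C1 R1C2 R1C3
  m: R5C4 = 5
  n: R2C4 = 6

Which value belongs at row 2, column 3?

Cage n is a single given cell, which forces R2C4 = 6.
M is a freebie; hence R5C4 = 5.
Cage c is given, which forces R5C5 = 3.
In row 4, 4 can only go at R4C6, so R4C6 = 4.
The only place for 6 in row 4 is R4C1.
Column 1 already has 6, so R5C1 = 1.
In row 6, 1 can only go at R6C2, so R6C2 = 1.
The 4 cells of cage a must have product 120; hence R6C1 = 5.
In row 5, 2 can only go at R5C6, so R5C6 = 2.
Column 6 needs a 3, and only R6C6 is open for it.
Cage h's pair has sum 3, leaving R2C3 = 1.
1 is placed in row 2, which forces R2C6 = 5.
The pair R3C4/R3C5 in row 3 holds {1, 4}, so R3C3 = 2.
Column 6 already has 5, which forces R3C6 = 6.
6 is placed in column 6, which forces R1C6 = 1.
Cage e has sum 15, which forces R2C1 = 4.
The 4 cells of cage e must have sum 15, so R2C2 = 3.
4 is placed in row 2, which forces R2C5 = 2.
Row 3 already has 2, leaving R3C1 = 3.
6 is placed in row 3, so R3C2 = 5.
Column 2 already has 5, leaving R4C2 = 2.
Column 1 already has 3; hence R1C1 = 2.
The 3 cells of cage l must have sum 13, so R1C2 = 6.
The 3 cells of cage l must have sum 13, leaving R1C3 = 5.
Row 1 now contains 2, so R1C4 = 3.
Row 1 now contains 5, which forces R1C5 = 4.
Column 5 now contains 4, so R3C5 = 1.
Column 3 already has 5, which forces R4C3 = 3.
Column 4 already has 3, leaving R4C4 = 1.
Column 5 now contains 1; hence R4C5 = 5.
6 is placed in column 2, which forces R5C2 = 4.
Row 5 already has 4; hence R5C3 = 6.
Column 3 already has 6; hence R6C3 = 4.
Cage b needs product 144, leaving R6C4 = 2.
Column 5 now contains 4, so R6C5 = 6.
Row 3 already has 1, leaving R3C4 = 4.
The full grid is 2 6 5 3 4 1 / 4 3 1 6 2 5 / 3 5 2 4 1 6 / 6 2 3 1 5 4 / 1 4 6 5 3 2 / 5 1 4 2 6 3.

1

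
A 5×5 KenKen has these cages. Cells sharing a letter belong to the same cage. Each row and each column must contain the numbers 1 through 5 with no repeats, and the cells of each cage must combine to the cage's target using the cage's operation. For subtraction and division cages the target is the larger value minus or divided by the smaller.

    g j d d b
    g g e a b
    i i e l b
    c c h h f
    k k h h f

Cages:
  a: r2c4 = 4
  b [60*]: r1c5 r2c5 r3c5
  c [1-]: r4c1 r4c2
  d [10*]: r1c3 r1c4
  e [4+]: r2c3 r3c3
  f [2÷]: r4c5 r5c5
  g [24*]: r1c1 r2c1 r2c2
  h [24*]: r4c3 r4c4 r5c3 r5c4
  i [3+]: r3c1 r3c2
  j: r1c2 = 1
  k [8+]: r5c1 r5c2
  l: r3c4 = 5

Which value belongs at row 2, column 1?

Cage j is given, leaving r1c2 = 1.
Cage a is given; hence r2c4 = 4.
1 is placed in column 2, leaving r3c2 = 2.
Cage l is given, so r3c4 = 5.
Cage g needs product 24; hence r1c1 = 4.
Cage d needs two cells with product 10, which forces r1c3 = 5.
5 is placed in column 4, leaving r1c4 = 2.
Row 1 already has 5, which forces r1c5 = 3.
Cage g has product 24; hence r2c1 = 2.
Column 2 now contains 2, leaving r2c2 = 3.
Row 2 now contains 3, so r2c3 = 1.
Column 5 now contains 3, so r2c5 = 5.
Row 3 now contains 2, leaving r3c1 = 1.
1 is placed in column 3, which forces r3c3 = 3.
Column 5 now contains 3, so r3c5 = 4.
3 is placed in column 2; hence r5c2 = 5.
5 is placed in column 2, which forces r4c2 = 4.
4 is placed in row 4, leaving r4c3 = 2.
Row 4 now contains 2, so r4c5 = 1.
Row 5 now contains 5, leaving r5c1 = 3.
Column 3 now contains 2, which forces r5c3 = 4.
Row 5 now contains 3; hence r5c4 = 1.
1 is placed in column 5, so r5c5 = 2.
Column 1 now contains 3; hence r4c1 = 5.
Row 4 now contains 1, leaving r4c4 = 3.
The full grid is 4 1 5 2 3 / 2 3 1 4 5 / 1 2 3 5 4 / 5 4 2 3 1 / 3 5 4 1 2.

2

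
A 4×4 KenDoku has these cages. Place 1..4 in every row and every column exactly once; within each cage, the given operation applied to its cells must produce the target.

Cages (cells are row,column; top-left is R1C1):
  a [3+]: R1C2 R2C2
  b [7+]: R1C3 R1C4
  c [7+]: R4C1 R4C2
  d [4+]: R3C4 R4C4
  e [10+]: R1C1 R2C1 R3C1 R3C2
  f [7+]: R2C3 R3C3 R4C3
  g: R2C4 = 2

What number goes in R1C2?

2

Cage g is a single given cell; hence R2C4 = 2.
Cage a needs two cells with sum 3, which forces R1C2 = 2.
2 is placed in row 2, leaving R2C2 = 1.
Row 2 already has 1, which forces R2C3 = 4.
Cage e needs sum 10, which forces R1C1 = 1.
Column 3 now contains 4, which forces R1C3 = 3.
The two cells of cage b must have sum 7, so R1C4 = 4.
Row 2 already has 4, leaving R2C1 = 3.
The 4 cells of cage e must have sum 10, leaving R3C1 = 2.
Cage e has sum 10, leaving R3C2 = 4.
Row 3 already has 2, leaving R3C3 = 1.
Row 3 already has 1, so R3C4 = 3.
3 is placed in column 1, leaving R4C1 = 4.
Column 2 now contains 4, which forces R4C2 = 3.
Column 3 now contains 1, which forces R4C3 = 2.
Column 4 already has 3; hence R4C4 = 1.
Filled in: 1 2 3 4 / 3 1 4 2 / 2 4 1 3 / 4 3 2 1.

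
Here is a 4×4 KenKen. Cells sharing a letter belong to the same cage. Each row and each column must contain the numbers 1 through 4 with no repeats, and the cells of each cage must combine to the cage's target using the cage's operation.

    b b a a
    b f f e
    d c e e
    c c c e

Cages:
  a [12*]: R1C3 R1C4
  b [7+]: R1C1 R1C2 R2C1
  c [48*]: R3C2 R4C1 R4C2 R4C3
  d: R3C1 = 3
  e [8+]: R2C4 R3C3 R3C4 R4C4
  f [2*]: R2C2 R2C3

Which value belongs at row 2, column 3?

D is a freebie, which forces R3C1 = 3.
Row 2 needs a 3, and only R2C4 is open for it.
The two cells of cage a must have product 12, so R1C3 = 3.
Column 4 already has 3, so R1C4 = 4.
Cage e has sum 8, leaving R3C3 = 2.
The 4 cells of cage e must have sum 8, so R3C4 = 1.
Cage e has sum 8, leaving R4C4 = 2.
Cage b has sum 7; hence R2C1 = 4.
Cage f needs two cells with product 2; hence R2C2 = 2.
2 is placed in column 3, so R2C3 = 1.
Row 3 now contains 2; hence R3C2 = 4.
4 is placed in column 1, which forces R4C1 = 1.
Cage c needs product 48, leaving R4C2 = 3.
Column 3 already has 1, so R4C3 = 4.
Column 1 now contains 1, which forces R1C1 = 2.
2 is placed in column 2, which forces R1C2 = 1.
Completed grid: 2 1 3 4 / 4 2 1 3 / 3 4 2 1 / 1 3 4 2.

1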